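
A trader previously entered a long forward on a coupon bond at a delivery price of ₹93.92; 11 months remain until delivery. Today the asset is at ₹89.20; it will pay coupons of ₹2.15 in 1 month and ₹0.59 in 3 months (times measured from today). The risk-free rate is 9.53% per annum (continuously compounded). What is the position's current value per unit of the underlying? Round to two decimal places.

₹0.43

PV(remaining coupons) I = 2.15·e^(−0.0953·1/12) + 0.59·e^(−0.0953·3/12) = 2.7091
Current forward F = (S − I)·e^(rT) = (89.20 − 2.7091)·e^(0.0953·11/12) = 86.4909 × 1.091288 = 94.3865
Value (long) = (F − K)·e^(−rT) = (94.3865 − 93.92) × 0.916349 = 0.4275
Value = ₹0.43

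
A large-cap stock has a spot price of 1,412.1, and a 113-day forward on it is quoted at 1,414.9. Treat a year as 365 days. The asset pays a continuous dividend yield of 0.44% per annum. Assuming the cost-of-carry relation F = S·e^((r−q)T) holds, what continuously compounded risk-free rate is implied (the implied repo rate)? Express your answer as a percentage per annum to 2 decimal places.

From F = S·e^((r−q)T): (r − q) = ln(F/S)/T
ln(1414.9/1412.1) = ln(1.001983) = 0.001981
(r − q) = 0.001981 / (113/365) = 0.006399
r = ln(F/S)/T + q = 0.006399 + 0.0044 = 0.010799
r = 1.08%

1.08%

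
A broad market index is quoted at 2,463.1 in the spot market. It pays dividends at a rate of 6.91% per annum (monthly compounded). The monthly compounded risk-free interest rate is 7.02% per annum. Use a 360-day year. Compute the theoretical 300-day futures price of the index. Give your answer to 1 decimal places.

F = S · (1+r/12)^(12T) / (1+q/12)^(12T)
= 2463.1 × 1.060064 / 1.059099 = 2463.1 × 1.000911
F = 2,465.3

2,465.3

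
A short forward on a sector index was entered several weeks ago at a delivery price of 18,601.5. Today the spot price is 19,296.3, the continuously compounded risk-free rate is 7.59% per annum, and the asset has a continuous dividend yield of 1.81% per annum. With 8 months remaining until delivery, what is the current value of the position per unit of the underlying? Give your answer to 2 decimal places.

-1381.18

Current fair forward for the remaining 8 months: F = S·e^((r − q)·T), (r − q) = 0.0759 − 0.0181 = 0.0578
F = 19296.3 · e^(0.0578 × 8/12) = 19296.3 × 1.03928537 = 20054.3623
Value of long forward = (F − K)·e^(−rT) = (20054.3623 − 18601.5) · e^(−0.0759·8/12)
= 1452.8623 × 0.95065886 = 1381.18
Short position value = −(long value) = -1381.18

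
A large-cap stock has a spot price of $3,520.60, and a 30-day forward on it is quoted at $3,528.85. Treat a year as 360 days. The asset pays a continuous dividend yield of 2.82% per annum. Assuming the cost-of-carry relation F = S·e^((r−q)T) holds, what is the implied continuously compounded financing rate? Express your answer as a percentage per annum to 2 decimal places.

From F = S·e^((r−q)T): (r − q) = ln(F/S)/T
ln(3528.85/3520.60) = ln(1.002343) = 0.002340
(r − q) = 0.002340 / (30/360) = 0.028080
r = ln(F/S)/T + q = 0.028080 + 0.0282 = 0.056280
r = 5.63%

5.63%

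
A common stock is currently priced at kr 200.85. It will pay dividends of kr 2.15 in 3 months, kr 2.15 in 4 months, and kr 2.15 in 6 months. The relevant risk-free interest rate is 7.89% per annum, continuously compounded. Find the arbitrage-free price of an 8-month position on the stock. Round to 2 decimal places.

PV(dividends) I = 2.15·e^(−0.0789·3/12) + 2.15·e^(−0.0789·4/12) + 2.15·e^(−0.0789·6/12)
I = 2.1080 + 2.0942 + 2.0668 = 6.2690
F = (S − I)·e^(rT) = (200.85 − 6.2690) · e^(0.0789·8/12)
= 194.5810 · e^0.052600 = 194.5810 × 1.054008 = kr 205.09

kr 205.09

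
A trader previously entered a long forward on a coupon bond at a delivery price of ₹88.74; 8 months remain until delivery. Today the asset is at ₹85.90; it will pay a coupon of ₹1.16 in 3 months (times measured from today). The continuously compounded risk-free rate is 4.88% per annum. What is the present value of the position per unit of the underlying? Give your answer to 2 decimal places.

PV(remaining coupons) I = 1.16·e^(−0.0488·3/12) = 1.1459
Current forward F = (S − I)·e^(rT) = (85.90 − 1.1459)·e^(0.0488·8/12) = 84.7541 × 1.033068 = 87.5567
Value (long) = (F − K)·e^(−rT) = (87.5567 − 88.74) × 0.967990 = -1.1454
Value = -₹1.15

-₹1.15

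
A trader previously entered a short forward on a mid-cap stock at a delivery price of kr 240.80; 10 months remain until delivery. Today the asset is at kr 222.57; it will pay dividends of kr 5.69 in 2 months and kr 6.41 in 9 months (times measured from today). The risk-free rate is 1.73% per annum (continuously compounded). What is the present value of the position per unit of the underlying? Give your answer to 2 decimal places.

PV(remaining dividends) I = 5.69·e^(−0.0173·2/12) + 6.41·e^(−0.0173·9/12) = 12.0010
Current forward F = (S − I)·e^(rT) = (222.57 − 12.0010)·e^(0.0173·10/12) = 210.5690 × 1.014521 = 213.6267
Value (long) = (F − K)·e^(−rT) = (213.6267 − 240.80) × 0.985687 = -26.7844
Short position value = −(long value) = kr 26.78

kr 26.78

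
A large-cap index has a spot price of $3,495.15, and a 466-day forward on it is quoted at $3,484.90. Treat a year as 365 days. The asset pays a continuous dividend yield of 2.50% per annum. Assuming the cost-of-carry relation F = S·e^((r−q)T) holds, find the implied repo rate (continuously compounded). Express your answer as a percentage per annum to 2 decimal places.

2.27%

From F = S·e^((r−q)T): (r − q) = ln(F/S)/T
ln(3484.90/3495.15) = ln(0.997067) = -0.002937
(r − q) = -0.002937 / (466/365) = -0.002300
r = ln(F/S)/T + q = -0.002300 + 0.0250 = 0.022700
r = 2.27%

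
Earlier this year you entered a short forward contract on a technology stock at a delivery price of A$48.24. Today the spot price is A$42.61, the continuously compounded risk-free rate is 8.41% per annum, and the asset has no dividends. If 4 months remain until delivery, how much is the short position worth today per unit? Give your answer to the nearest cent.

Current fair forward for the remaining 4 months: F = S·e^(r·T), r = 0.0841
F = 42.61 · e^(0.0841 × 4/12) = 42.61 × 1.028430 = 43.8214
Value of long forward = (F − K)·e^(−rT) = (43.8214 − 48.24) · e^(−0.0841·4/12)
= -4.4186 × 0.972356 = -4.30
Short position value = −(long value) = A$4.30

A$4.30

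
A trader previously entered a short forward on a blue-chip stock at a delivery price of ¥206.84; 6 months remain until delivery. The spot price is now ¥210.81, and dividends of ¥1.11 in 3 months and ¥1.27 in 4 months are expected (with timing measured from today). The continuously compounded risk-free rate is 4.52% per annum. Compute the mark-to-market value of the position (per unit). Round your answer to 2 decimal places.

PV(remaining dividends) I = 1.11·e^(−0.0452·3/12) + 1.27·e^(−0.0452·4/12) = 2.3485
Current forward F = (S − I)·e^(rT) = (210.81 − 2.3485)·e^(0.0452·6/12) = 208.4615 × 1.022857 = 213.2263
Value (long) = (F − K)·e^(−rT) = (213.2263 − 206.84) × 0.977653 = 6.2436
Short position value = −(long value) = -¥6.24

-¥6.24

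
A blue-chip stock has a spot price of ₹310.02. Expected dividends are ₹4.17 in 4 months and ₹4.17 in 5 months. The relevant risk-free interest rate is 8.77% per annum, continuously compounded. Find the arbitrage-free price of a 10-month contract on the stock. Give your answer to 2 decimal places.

₹324.84

PV(dividends) I = 4.17·e^(−0.0877·4/12) + 4.17·e^(−0.0877·5/12)
I = 4.0499 + 4.0204 = 8.0703
F = (S − I)·e^(rT) = (310.02 − 8.0703) · e^(0.0877·10/12)
= 301.9497 · e^0.073083 = 301.9497 × 1.075820 = ₹324.84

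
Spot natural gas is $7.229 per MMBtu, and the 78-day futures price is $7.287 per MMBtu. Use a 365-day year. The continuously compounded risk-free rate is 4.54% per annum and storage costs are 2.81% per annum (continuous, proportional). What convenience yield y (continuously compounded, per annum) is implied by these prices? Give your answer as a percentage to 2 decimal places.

F = S·e^((r+u−y)T) ⇒ (r+u−y) = ln(F/S)/T
ln(7.287/7.229) = 0.007991; /T ⇒ 0.037394
y = r + u − ln(F/S)/T = 0.0454 + 0.0281 − 0.037394 = 0.036106
y = 3.61%

3.61%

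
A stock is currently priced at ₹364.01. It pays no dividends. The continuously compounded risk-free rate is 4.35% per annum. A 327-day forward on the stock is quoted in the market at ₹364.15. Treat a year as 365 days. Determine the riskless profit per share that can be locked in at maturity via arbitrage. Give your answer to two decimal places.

₹14.33 per share

Fair forward: F* = S·e^(carry·T), with carry = r = 0.0435
F* = 364.01 · e^(0.0435 × 327/365) = 364.01 · e^0.038971 = 364.01 × 1.039740 = ₹378.4758
Market ₹364.15 < fair ₹378.4758: forward underpriced → reverse cash-and-carry (short spot, go long the forward).
At maturity, profit = |F_mkt − F*| = |364.15 − 378.4758| = ₹14.33 per share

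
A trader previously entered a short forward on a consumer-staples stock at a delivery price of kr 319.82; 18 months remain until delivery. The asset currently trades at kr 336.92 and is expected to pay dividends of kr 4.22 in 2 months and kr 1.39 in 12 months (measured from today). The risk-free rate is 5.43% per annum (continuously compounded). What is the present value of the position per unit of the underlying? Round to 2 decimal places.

PV(remaining dividends) I = 4.22·e^(−0.0543·2/12) + 1.39·e^(−0.0543·12/12) = 5.4985
Current forward F = (S − I)·e^(rT) = (336.92 − 5.4985)·e^(0.0543·18/12) = 331.4215 × 1.084859 = 359.5456
Value (long) = (F − K)·e^(−rT) = (359.5456 − 319.82) × 0.921779 = 36.6182
Short position value = −(long value) = -kr 36.62

-kr 36.62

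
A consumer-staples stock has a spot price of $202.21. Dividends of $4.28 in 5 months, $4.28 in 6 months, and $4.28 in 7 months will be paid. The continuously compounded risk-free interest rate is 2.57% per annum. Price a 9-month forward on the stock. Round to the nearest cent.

$193.22

PV(dividends) I = 4.28·e^(−0.0257·5/12) + 4.28·e^(−0.0257·6/12) + 4.28·e^(−0.0257·7/12)
I = 4.2344 + 4.2254 + 4.2163 = 12.6761
F = (S − I)·e^(rT) = (202.21 − 12.6761) · e^(0.0257·9/12)
= 189.5339 · e^0.019275 = 189.5339 × 1.019462 = $193.22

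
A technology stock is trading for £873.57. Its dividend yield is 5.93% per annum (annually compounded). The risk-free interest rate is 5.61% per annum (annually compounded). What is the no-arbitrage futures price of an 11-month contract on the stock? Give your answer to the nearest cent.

F = S · (1+r)^T / (1+q)^T
= 873.57 × 1.051307 / 1.054227 = 873.57 × 0.997230
F = £871.15

£871.15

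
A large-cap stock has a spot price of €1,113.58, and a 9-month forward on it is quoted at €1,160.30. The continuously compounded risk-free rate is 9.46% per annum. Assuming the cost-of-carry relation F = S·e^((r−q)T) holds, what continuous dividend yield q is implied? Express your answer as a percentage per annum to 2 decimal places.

3.98%

From F = S·e^((r−q)T): (r − q) = ln(F/S)/T
ln(1160.30/1113.58) = ln(1.041955) = 0.041099
(r − q) = 0.041099 / (9/12) = 0.054799
q = r − ln(F/S)/T = 0.0946 − 0.054799 = 0.039801
q = 3.98%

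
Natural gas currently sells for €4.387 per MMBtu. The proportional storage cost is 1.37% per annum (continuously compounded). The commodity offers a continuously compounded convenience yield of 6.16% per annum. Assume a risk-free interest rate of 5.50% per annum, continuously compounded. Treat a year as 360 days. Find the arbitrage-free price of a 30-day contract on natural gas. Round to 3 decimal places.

€4.390 per MMBtu

Net carry = r + u − y = 0.0550 + 0.0137 − 0.0616 = 0.0071
F = S·e^((r+u−y)T) = 4.387 · e^(0.0071 × 30/360) = 4.387 · e^0.000592
= 4.387 × 1.000592 = €4.390 per MMBtu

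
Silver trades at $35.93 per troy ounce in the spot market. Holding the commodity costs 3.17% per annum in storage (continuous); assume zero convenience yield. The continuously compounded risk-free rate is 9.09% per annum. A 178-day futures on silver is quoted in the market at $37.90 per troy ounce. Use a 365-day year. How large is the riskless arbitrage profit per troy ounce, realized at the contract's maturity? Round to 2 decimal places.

Fair futures: F* = S·e^(carry·T), with carry = (r + u) = 0.0909 + 0.0317 = 0.1226
F* = 35.93 · e^(0.1226 × 178/365) = 35.93 · e^0.059788 = 35.93 × 1.061611 = $38.1437
Market $37.90 < fair $38.1437: forward underpriced → reverse cash-and-carry (short spot, go long the forward).
At maturity, profit = |F_mkt − F*| = |37.90 − 38.1437| = $0.24 per troy ounce

$0.24 per troy ounce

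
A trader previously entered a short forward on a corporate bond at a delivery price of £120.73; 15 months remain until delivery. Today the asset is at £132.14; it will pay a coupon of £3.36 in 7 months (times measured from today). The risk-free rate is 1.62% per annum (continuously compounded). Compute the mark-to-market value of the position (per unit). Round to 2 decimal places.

-£10.50

PV(remaining coupons) I = 3.36·e^(−0.0162·7/12) = 3.3284
Current forward F = (S − I)·e^(rT) = (132.14 − 3.3284)·e^(0.0162·15/12) = 128.8116 × 1.020456 = 131.4466
Value (long) = (F − K)·e^(−rT) = (131.4466 − 120.73) × 0.979954 = 10.5018
Short position value = −(long value) = -£10.50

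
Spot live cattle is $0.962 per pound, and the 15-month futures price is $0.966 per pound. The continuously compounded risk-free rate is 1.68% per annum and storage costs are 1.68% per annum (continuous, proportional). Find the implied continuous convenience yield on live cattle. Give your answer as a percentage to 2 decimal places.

3.03%

F = S·e^((r+u−y)T) ⇒ (r+u−y) = ln(F/S)/T
ln(0.966/0.962) = 0.004149; /T ⇒ 0.003319
y = r + u − ln(F/S)/T = 0.0168 + 0.0168 − 0.003319 = 0.030281
y = 3.03%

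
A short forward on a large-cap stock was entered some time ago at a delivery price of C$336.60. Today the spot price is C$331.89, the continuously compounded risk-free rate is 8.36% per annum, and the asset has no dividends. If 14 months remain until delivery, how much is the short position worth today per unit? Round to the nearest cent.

-C$26.57

Current fair forward for the remaining 14 months: F = S·e^(r·T), r = 0.0836
F = 331.89 · e^(0.0836 × 14/12) = 331.89 × 1.102448 = 365.8915
Value of long forward = (F − K)·e^(−rT) = (365.8915 − 336.60) · e^(−0.0836·14/12)
= 29.2915 × 0.907072 = 26.57
Short position value = −(long value) = -C$26.57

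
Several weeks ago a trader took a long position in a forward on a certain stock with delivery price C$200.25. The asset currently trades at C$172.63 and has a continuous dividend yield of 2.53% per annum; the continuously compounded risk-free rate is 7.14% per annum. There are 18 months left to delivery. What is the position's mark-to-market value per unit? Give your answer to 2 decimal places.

-C$13.71

Current fair forward for the remaining 18 months: F = S·e^((r − q)·T), (r − q) = 0.0714 − 0.0253 = 0.0461
F = 172.63 · e^(0.0461 × 18/12) = 172.63 × 1.071597 = 184.9898
Value of long forward = (F − K)·e^(−rT) = (184.9898 − 200.25) · e^(−0.0714·18/12)
= -15.2602 × 0.898436 = -13.71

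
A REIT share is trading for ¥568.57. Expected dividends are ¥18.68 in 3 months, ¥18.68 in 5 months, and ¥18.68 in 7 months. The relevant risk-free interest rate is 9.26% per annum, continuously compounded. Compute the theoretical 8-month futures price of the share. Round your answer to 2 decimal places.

¥547.42

PV(dividends) I = 18.68·e^(−0.0926·3/12) + 18.68·e^(−0.0926·5/12) + 18.68·e^(−0.0926·7/12)
I = 18.2525 + 17.9730 + 17.6977 = 53.9232
F = (S − I)·e^(rT) = (568.57 − 53.9232) · e^(0.0926·8/12)
= 514.6468 · e^0.061733 = 514.6468 × 1.063678 = ¥547.42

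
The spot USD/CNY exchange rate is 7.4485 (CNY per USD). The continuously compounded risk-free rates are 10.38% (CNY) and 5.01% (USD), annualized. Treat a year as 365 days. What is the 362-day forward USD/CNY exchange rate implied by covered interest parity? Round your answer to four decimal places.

F = S·e^((r_CNY − r_USD)T) = 7.4485 · e^((0.1038 − 0.0501) × 362/365)
= 7.4485 · e^0.053259 = 7.4485 × 1.054703
F = 7.8560 CNY per USD

7.8560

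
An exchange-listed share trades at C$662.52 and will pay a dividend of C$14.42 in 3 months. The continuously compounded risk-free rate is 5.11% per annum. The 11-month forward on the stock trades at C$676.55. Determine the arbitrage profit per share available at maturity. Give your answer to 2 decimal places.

C$2.82 per share

PV(dividends) I = 14.42·e^(−0.0511·3/12) = 14.2370
Fair forward F* = (S − I)·e^(rT) = (662.52 − 14.2370)·e^0.046842 = 648.2830 × 1.047956 = 679.3721
Market C$676.55 < fair 679.3721: forward underpriced → reverse cash-and-carry (short the stock, invest proceeds at r, pay the dividends, go long the forward).
Profit at T = |F_mkt − F*| = |676.55 − 679.3721| = C$2.82 per share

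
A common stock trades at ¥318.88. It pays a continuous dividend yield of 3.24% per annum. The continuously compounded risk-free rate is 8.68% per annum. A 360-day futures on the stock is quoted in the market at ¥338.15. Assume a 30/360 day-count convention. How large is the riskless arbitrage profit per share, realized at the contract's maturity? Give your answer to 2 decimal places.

¥1.44 per share

Fair futures: F* = S·e^(carry·T), with carry = (r − q) = 0.0868 − 0.0324 = 0.0544
F* = 318.88 · e^(0.0544 × 360/360) = 318.88 · e^0.054400 = 318.88 × 1.055907 = ¥336.7076
Market ¥338.15 > fair ¥336.7076: forward overpriced → cash-and-carry (buy spot, short the forward).
At maturity, profit = |F_mkt − F*| = |338.15 − 336.7076| = ¥1.44 per share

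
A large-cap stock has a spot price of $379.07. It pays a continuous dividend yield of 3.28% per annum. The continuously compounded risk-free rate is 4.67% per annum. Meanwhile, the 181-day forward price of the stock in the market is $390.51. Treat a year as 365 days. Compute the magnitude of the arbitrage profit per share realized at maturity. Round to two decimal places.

$8.82 per share

Fair forward: F* = S·e^(carry·T), with carry = (r − q) = 0.0467 − 0.0328 = 0.0139
F* = 379.07 · e^(0.0139 × 181/365) = 379.07 · e^0.006893 = 379.07 × 1.006917 = $381.6920
Market $390.51 > fair $381.6920: forward overpriced → cash-and-carry (buy spot, short the forward).
At maturity, profit = |F_mkt − F*| = |390.51 − 381.6920| = $8.82 per share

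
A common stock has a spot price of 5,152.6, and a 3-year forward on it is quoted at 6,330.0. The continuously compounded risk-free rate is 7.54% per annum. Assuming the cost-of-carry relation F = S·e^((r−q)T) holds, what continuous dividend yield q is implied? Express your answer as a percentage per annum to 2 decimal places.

From F = S·e^((r−q)T): (r − q) = ln(F/S)/T
ln(6330.0/5152.6) = ln(1.228506) = 0.205799
(r − q) = 0.205799 / (3) = 0.068600
q = r − ln(F/S)/T = 0.0754 − 0.068600 = 0.006800
q = 0.68%

0.68%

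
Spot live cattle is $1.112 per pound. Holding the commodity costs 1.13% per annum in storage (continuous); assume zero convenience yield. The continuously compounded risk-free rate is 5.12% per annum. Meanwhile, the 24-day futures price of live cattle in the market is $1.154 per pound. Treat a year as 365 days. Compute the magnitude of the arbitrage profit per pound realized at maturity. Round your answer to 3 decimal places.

$0.037 per pound

Fair futures: F* = S·e^(carry·T), with carry = (r + u) = 0.0512 + 0.0113 = 0.0625
F* = 1.112 · e^(0.0625 × 24/365) = 1.112 · e^0.004110 = 1.112 × 1.004118 = $1.1166
Market $1.154 > fair $1.1166: forward overpriced → cash-and-carry (buy spot, short the forward).
At maturity, profit = |F_mkt − F*| = |1.154 − 1.1166| = $0.037 per pound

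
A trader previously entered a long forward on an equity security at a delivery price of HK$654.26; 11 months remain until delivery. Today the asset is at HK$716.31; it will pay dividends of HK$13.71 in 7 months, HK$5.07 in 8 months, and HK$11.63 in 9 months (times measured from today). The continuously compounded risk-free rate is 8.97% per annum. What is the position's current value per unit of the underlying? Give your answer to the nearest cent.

HK$85.03

PV(remaining dividends) I = 13.71·e^(−0.0897·7/12) + 5.07·e^(−0.0897·8/12) + 11.63·e^(−0.0897·9/12) = 28.6601
Current forward F = (S − I)·e^(rT) = (716.31 − 28.6601)·e^(0.0897·11/12) = 687.6499 × 1.085700 = 746.5815
Value (long) = (F − K)·e^(−rT) = (746.5815 − 654.26) × 0.921065 = 85.0341
Value = HK$85.03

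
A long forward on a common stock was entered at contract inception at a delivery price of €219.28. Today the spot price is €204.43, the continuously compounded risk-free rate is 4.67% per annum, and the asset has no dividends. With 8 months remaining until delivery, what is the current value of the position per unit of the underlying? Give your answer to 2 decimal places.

-€8.13

Current fair forward for the remaining 8 months: F = S·e^(r·T), r = 0.0467
F = 204.43 · e^(0.0467 × 8/12) = 204.43 × 1.031623 = 210.8947
Value of long forward = (F − K)·e^(−rT) = (210.8947 − 219.28) · e^(−0.0467·8/12)
= -8.3853 × 0.969346 = -8.13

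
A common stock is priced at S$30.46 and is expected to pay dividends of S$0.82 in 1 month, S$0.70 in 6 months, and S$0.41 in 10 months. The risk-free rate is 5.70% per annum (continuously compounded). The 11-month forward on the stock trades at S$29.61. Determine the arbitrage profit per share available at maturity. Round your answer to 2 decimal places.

PV(dividends) I = 0.82·e^(−0.0570·1/12) + 0.70·e^(−0.0570·6/12) + 0.41·e^(−0.0570·10/12) = 1.8874
Fair forward F* = (S − I)·e^(rT) = (30.46 − 1.8874)·e^0.052250 = 28.5726 × 1.053639 = 30.1052
Market S$29.61 < fair 30.1052: forward underpriced → reverse cash-and-carry (short the stock, invest proceeds at r, pay the dividends, go long the forward).
Profit at T = |F_mkt − F*| = |29.61 − 30.1052| = S$0.50 per share

S$0.50 per share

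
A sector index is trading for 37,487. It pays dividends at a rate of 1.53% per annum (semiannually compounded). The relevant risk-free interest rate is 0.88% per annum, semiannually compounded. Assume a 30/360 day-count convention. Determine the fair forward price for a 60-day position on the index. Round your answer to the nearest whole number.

37,447

F = S · (1+r/2)^(2T) / (1+q/2)^(2T)
= 37487 × 1.001465 / 1.002544 = 37487 × 0.998924
F = 37,447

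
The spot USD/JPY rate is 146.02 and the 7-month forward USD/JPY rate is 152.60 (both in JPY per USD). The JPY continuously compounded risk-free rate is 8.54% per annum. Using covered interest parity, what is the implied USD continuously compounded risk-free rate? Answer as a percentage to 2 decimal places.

0.98%

F = S·e^((r_JPY − r_USD)T) ⇒ r_USD = r_JPY − ln(F/S)/T
ln(152.60/146.02) = 0.044077; /(7/12) = 0.075561
r_USD = 0.0854 − 0.075561 = 0.009839
r_USD = 0.98%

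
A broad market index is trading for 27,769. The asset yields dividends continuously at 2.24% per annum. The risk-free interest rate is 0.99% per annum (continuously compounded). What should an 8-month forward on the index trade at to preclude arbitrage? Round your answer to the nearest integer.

27,539

F = S·e^((r − q)T) = 27769 · e^((0.0099 − 0.0224) × 8/12)
= 27769 · e^-0.008333 = 27769 × 0.991702
F = 27,539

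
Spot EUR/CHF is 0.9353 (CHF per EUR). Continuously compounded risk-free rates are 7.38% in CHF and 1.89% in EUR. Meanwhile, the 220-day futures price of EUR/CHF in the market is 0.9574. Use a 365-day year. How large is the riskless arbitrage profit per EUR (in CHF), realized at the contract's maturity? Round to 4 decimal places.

0.0094 per EUR (in CHF)

Fair futures: F* = S·e^(carry·T), with carry = (r_CHF − r_EUR) = 0.0738 − 0.0189 = 0.0549
F* = 0.9353 · e^(0.0549 × 220/365) = 0.9353 · e^0.033090 = 0.9353 × 1.033644 = 0.9668
Market 0.9574 < fair 0.9668: forward underpriced → reverse cash-and-carry (short spot, go long the forward).
At maturity, profit = |F_mkt − F*| = |0.9574 − 0.9668| = 0.0094 per EUR (in CHF)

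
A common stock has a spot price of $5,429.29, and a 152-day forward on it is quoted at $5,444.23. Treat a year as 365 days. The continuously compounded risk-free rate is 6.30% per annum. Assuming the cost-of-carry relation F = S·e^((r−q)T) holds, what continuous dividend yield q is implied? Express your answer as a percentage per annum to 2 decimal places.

5.64%

From F = S·e^((r−q)T): (r − q) = ln(F/S)/T
ln(5444.23/5429.29) = ln(1.002752) = 0.002748
(r − q) = 0.002748 / (152/365) = 0.006599
q = r − ln(F/S)/T = 0.0630 − 0.006599 = 0.056401
q = 5.64%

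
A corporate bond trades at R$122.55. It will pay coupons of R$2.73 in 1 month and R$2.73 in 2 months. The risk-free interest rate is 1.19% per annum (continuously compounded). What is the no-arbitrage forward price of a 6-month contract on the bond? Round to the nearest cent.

R$117.80

PV(coupons) I = 2.73·e^(−0.0119·1/12) + 2.73·e^(−0.0119·2/12)
I = 2.7273 + 2.7246 = 5.4519
F = (S − I)·e^(rT) = (122.55 − 5.4519) · e^(0.0119·6/12)
= 117.0981 · e^0.005950 = 117.0981 × 1.005968 = R$117.80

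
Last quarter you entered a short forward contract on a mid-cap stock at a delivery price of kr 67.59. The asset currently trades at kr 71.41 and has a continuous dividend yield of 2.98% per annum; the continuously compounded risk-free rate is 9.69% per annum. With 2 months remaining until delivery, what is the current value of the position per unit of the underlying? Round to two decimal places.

-kr 4.55

Current fair forward for the remaining 2 months: F = S·e^((r − q)·T), (r − q) = 0.0969 − 0.0298 = 0.0671
F = 71.41 · e^(0.0671 × 2/12) = 71.41 × 1.011246 = 72.2131
Value of long forward = (F − K)·e^(−rT) = (72.2131 − 67.59) · e^(−0.0969·2/12)
= 4.6231 × 0.983980 = 4.55
Short position value = −(long value) = -kr 4.55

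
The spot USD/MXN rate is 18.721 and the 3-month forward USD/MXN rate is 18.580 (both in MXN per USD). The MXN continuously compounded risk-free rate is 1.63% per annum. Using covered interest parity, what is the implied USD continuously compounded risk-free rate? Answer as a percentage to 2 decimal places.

4.65%

F = S·e^((r_MXN − r_USD)T) ⇒ r_USD = r_MXN − ln(F/S)/T
ln(18.580/18.721) = -0.007560; /(3/12) = -0.030240
r_USD = 0.0163 + 0.030240 = 0.046540
r_USD = 4.65%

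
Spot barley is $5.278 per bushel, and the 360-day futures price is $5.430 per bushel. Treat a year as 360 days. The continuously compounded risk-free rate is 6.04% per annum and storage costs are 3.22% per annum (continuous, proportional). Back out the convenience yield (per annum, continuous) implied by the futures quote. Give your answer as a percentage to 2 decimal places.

F = S·e^((r+u−y)T) ⇒ (r+u−y) = ln(F/S)/T
ln(5.430/5.278) = 0.028392; /T ⇒ 0.028392
y = r + u − ln(F/S)/T = 0.0604 + 0.0322 − 0.028392 = 0.064208
y = 6.42%

6.42%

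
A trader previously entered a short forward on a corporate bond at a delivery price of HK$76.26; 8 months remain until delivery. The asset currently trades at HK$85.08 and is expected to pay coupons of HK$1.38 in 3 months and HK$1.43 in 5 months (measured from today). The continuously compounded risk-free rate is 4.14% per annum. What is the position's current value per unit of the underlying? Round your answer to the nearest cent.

-HK$8.12

PV(remaining coupons) I = 1.38·e^(−0.0414·3/12) + 1.43·e^(−0.0414·5/12) = 2.7713
Current forward F = (S − I)·e^(rT) = (85.08 − 2.7713)·e^(0.0414·8/12) = 82.3087 × 1.027984 = 84.6120
Value (long) = (F − K)·e^(−rT) = (84.6120 − 76.26) × 0.972777 = 8.1246
Short position value = −(long value) = -HK$8.12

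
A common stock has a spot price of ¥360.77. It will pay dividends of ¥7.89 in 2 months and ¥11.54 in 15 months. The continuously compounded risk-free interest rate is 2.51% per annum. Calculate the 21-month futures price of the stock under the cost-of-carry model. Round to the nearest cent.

PV(dividends) I = 7.89·e^(−0.0251·2/12) + 11.54·e^(−0.0251·15/12)
I = 7.8571 + 11.1836 = 19.0407
F = (S − I)·e^(rT) = (360.77 − 19.0407) · e^(0.0251·21/12)
= 341.7293 · e^0.043925 = 341.7293 × 1.044904 = ¥357.07

¥357.07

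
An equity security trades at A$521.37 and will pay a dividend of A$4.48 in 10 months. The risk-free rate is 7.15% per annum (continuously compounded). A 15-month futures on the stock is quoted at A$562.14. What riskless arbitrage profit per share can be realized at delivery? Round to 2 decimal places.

A$3.36 per share

PV(dividends) I = 4.48·e^(−0.0715·10/12) = 4.2209
Fair futures F* = (S − I)·e^(rT) = (521.37 − 4.2209)·e^0.089375 = 517.1491 × 1.093491 = 565.4979
Market A$562.14 < fair 565.4979: forward underpriced → reverse cash-and-carry (short the stock, invest proceeds at r, pay the dividends, go long the forward).
Profit at T = |F_mkt − F*| = |562.14 − 565.4979| = A$3.36 per share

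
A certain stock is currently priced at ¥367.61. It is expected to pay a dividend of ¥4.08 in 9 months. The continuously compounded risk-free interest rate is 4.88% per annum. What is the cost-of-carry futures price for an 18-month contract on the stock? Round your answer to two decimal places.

¥391.30

PV(dividends) I = 4.08·e^(−0.0488·9/12)
I = 3.9334
F = (S − I)·e^(rT) = (367.61 − 3.9334) · e^(0.0488·18/12)
= 363.6766 · e^0.073200 = 363.6766 × 1.075946 = ¥391.30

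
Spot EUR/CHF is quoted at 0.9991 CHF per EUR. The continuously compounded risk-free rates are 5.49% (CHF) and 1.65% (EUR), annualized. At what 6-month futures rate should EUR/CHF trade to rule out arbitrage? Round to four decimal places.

F = S·e^((r_CHF − r_EUR)T) = 0.9991 · e^((0.0549 − 0.0165) × 6/12)
= 0.9991 · e^0.019200 = 0.9991 × 1.019386
F = 1.0185 CHF per EUR

1.0185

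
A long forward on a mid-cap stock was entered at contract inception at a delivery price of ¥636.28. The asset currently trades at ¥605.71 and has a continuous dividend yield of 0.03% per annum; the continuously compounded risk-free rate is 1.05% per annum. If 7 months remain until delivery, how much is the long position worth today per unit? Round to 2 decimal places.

Current fair forward for the remaining 7 months: F = S·e^((r − q)·T), (r − q) = 0.0105 − 0.0003 = 0.0102
F = 605.71 · e^(0.0102 × 7/12) = 605.71 × 1.005968 = 609.3249
Value of long forward = (F − K)·e^(−rT) = (609.3249 − 636.28) · e^(−0.0105·7/12)
= -26.9551 × 0.993894 = -26.79

-¥26.79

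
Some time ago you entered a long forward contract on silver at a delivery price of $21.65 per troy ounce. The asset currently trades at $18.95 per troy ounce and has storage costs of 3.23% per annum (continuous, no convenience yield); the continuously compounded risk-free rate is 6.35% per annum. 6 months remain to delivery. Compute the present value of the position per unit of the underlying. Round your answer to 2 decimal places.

-$1.71 per troy ounce

Current fair forward for the remaining 6 months: F = S·e^((r + u)·T), (r + u) = 0.0635 + 0.0323 = 0.0958
F = 18.95 · e^(0.0958 × 6/12) = 18.95 × 1.049066 = 19.8798
Value of long forward = (F − K)·e^(−rT) = (19.8798 − 21.65) · e^(−0.0635·6/12)
= -1.7702 × 0.968749 = -1.71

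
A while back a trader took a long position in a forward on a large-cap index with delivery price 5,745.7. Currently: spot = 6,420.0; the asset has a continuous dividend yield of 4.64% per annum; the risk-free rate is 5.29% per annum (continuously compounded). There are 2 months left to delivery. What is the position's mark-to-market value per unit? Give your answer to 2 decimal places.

Current fair forward for the remaining 2 months: F = S·e^((r − q)·T), (r − q) = 0.0529 − 0.0464 = 0.0065
F = 6420.0 · e^(0.0065 × 2/12) = 6420.0 × 1.00108392 = 6426.9588
Value of long forward = (F − K)·e^(−rT) = (6426.9588 − 5745.7) · e^(−0.0529·2/12)
= 681.2588 × 0.99122209 = 675.28

675.28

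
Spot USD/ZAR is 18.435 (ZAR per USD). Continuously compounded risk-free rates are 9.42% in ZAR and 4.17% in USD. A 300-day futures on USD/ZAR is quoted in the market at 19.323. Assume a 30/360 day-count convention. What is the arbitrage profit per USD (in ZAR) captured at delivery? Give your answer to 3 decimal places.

Fair futures: F* = S·e^(carry·T), with carry = (r_ZAR − r_USD) = 0.0942 − 0.0417 = 0.0525
F* = 18.435 · e^(0.0525 × 300/360) = 18.435 · e^0.043750 = 18.435 × 1.044721 = 19.2594
Market 19.323 > fair 19.2594: forward overpriced → cash-and-carry (buy spot, short the forward).
At maturity, profit = |F_mkt − F*| = |19.323 − 19.2594| = 0.064 per USD (in ZAR)

0.064 per USD (in ZAR)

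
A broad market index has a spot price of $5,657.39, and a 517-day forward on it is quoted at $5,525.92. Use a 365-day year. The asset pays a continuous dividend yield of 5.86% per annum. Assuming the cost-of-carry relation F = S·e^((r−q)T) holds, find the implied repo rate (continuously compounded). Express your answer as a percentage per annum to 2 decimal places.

From F = S·e^((r−q)T): (r − q) = ln(F/S)/T
ln(5525.92/5657.39) = ln(0.976761) = -0.023513
(r − q) = -0.023513 / (517/365) = -0.016600
r = ln(F/S)/T + q = -0.016600 + 0.0586 = 0.042000
r = 4.20%

4.20%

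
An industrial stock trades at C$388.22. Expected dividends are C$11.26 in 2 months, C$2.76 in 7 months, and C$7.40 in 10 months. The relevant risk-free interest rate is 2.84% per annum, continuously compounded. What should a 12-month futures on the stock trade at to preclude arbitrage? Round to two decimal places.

PV(dividends) I = 11.26·e^(−0.0284·2/12) + 2.76·e^(−0.0284·7/12) + 7.40·e^(−0.0284·10/12)
I = 11.2068 + 2.7147 + 7.2269 = 21.1484
F = (S − I)·e^(rT) = (388.22 − 21.1484) · e^(0.0284·12/12)
= 367.0716 · e^0.028400 = 367.0716 × 1.028807 = C$377.65

C$377.65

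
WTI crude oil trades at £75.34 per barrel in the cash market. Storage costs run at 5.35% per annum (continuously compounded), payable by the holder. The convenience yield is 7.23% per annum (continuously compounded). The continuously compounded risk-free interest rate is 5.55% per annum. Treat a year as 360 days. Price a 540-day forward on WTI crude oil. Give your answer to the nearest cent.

Net carry = r + u − y = 0.0555 + 0.0535 − 0.0723 = 0.0367
F = S·e^((r+u−y)T) = 75.34 · e^(0.0367 × 540/360) = 75.34 · e^0.055050
= 75.34 × 1.056593 = £79.60 per barrel

£79.60 per barrel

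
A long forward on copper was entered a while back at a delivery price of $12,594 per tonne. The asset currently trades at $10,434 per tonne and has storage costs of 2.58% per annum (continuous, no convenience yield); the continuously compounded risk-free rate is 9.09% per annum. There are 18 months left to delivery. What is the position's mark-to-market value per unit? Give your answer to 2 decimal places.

Current fair forward for the remaining 18 months: F = S·e^((r + u)·T), (r + u) = 0.0909 + 0.0258 = 0.1167
F = 10434 · e^(0.1167 × 18/12) = 10434 × 1.19130578 = 12430.0845
Value of long forward = (F − K)·e^(−rT) = (12430.0845 − 12594) · e^(−0.0909·18/12)
= -163.9155 × 0.87253719 = -143.02

-$143.02 per tonne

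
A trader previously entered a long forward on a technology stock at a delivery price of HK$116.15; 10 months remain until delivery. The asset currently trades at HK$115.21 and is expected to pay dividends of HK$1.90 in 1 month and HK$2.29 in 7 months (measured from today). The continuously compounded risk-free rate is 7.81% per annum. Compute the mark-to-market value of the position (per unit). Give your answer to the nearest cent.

HK$2.30

PV(remaining dividends) I = 1.90·e^(−0.0781·1/12) + 2.29·e^(−0.0781·7/12) = 4.0757
Current forward F = (S − I)·e^(rT) = (115.21 − 4.0757)·e^(0.0781·10/12) = 111.1343 × 1.067248 = 118.6079
Value (long) = (F − K)·e^(−rT) = (118.6079 − 116.15) × 0.936989 = 2.3030
Value = HK$2.30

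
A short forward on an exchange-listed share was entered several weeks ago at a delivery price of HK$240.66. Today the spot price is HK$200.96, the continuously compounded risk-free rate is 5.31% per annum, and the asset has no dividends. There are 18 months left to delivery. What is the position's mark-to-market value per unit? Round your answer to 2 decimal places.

HK$21.27

Current fair forward for the remaining 18 months: F = S·e^(r·T), r = 0.0531
F = 200.96 · e^(0.0531 × 18/12) = 200.96 × 1.082908 = 217.6212
Value of long forward = (F − K)·e^(−rT) = (217.6212 − 240.66) · e^(−0.0531·18/12)
= -23.0388 × 0.923439 = -21.27
Short position value = −(long value) = HK$21.27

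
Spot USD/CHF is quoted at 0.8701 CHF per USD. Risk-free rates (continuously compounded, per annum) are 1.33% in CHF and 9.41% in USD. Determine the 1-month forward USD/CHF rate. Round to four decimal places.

F = S·e^((r_CHF − r_USD)T) = 0.8701 · e^((0.0133 − 0.0941) × 1/12)
= 0.8701 · e^-0.006733 = 0.8701 × 0.993290
F = 0.8643 CHF per USD

0.8643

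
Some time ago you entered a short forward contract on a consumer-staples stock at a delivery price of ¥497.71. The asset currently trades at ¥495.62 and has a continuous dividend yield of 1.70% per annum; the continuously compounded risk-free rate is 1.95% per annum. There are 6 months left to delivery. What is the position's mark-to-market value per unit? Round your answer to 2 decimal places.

¥1.46

Current fair forward for the remaining 6 months: F = S·e^((r − q)·T), (r − q) = 0.0195 − 0.0170 = 0.0025
F = 495.62 · e^(0.0025 × 6/12) = 495.62 × 1.001251 = 496.2400
Value of long forward = (F − K)·e^(−rT) = (496.2400 − 497.71) · e^(−0.0195·6/12)
= -1.4700 × 0.990297 = -1.46
Short position value = −(long value) = ¥1.46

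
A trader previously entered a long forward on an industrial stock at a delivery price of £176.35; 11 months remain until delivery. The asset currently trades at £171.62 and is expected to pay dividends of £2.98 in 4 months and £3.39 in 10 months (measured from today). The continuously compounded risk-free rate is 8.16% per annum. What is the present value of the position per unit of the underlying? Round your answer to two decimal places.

PV(remaining dividends) I = 2.98·e^(−0.0816·4/12) + 3.39·e^(−0.0816·10/12) = 6.0672
Current forward F = (S − I)·e^(rT) = (171.62 − 6.0672)·e^(0.0816·11/12) = 165.5528 × 1.077669 = 178.4111
Value (long) = (F − K)·e^(−rT) = (178.4111 − 176.35) × 0.927929 = 1.9126
Value = £1.91

£1.91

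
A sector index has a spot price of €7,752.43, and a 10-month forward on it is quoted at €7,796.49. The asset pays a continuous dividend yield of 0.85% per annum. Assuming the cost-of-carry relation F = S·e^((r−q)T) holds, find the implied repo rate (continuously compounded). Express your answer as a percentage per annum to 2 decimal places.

From F = S·e^((r−q)T): (r − q) = ln(F/S)/T
ln(7796.49/7752.43) = ln(1.005683) = 0.005667
(r − q) = 0.005667 / (10/12) = 0.006800
r = ln(F/S)/T + q = 0.006800 + 0.0085 = 0.015300
r = 1.53%

1.53%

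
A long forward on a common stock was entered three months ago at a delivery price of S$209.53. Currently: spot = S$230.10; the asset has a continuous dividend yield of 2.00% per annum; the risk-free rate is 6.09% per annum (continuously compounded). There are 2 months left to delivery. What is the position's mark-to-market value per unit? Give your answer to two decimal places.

S$21.92

Current fair forward for the remaining 2 months: F = S·e^((r − q)·T), (r − q) = 0.0609 − 0.0200 = 0.0409
F = 230.10 · e^(0.0409 × 2/12) = 230.10 × 1.006840 = 231.6739
Value of long forward = (F − K)·e^(−rT) = (231.6739 − 209.53) · e^(−0.0609·2/12)
= 22.1439 × 0.989901 = 21.92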